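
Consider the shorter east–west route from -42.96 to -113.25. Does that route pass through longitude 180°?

No

Signed shortest Δλ = ((-113.25 − -42.96 + 180) mod 360) − 180 = -70.29°.
Going west by 70.29° from -42.96° reaches -113.25° without touching 180°.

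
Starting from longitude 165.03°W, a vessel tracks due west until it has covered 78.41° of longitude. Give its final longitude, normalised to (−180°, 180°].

116.56°E

Start at -165.03°; shift −78.41° → -243.44°.
-243.44° lies outside (−180°, 180°]; add 360° → +116.56°.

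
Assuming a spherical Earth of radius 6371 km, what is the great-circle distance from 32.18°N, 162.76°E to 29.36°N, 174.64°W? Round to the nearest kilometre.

Δλ = -174.64 − 162.76 = -337.40°; wrapped into (−180°, 180°]: 22.60°.
Δφ = 29.36 − 32.18 = -2.82°.
a = sin²(Δφ/2) + cos φ₁ · cos φ₂ · sin²(Δλ/2) = 0.028928.
c = 2·atan2(√a, √(1−a)) = 0.34183 rad → d = 6371·c ≈ 2177.78 km.

2178 km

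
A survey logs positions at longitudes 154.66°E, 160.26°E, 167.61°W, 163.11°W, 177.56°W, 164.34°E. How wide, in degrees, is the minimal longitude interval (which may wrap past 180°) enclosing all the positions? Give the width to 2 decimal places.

42.23°

Sort the longitudes: -177.56°, -167.61°, -163.11°, +154.66°, +160.26°, +164.34°.
Eastward gaps between consecutive values (wrapping around): 9.95°, 4.50°, 317.77°, 5.60°, 4.08°, 18.10°.
Largest gap = 317.77° ⇒ minimal covering band is its complement: 360° − 317.77° = 42.23°.
Band runs from +154.66° eastward to -163.11°, crossing the antimeridian.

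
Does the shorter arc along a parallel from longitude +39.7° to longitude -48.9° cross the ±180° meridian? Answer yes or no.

No

Signed shortest Δλ = ((-48.9 − 39.7 + 180) mod 360) − 180 = -88.6°.
Going west by 88.6° from +39.7° reaches -48.9° without touching 180°.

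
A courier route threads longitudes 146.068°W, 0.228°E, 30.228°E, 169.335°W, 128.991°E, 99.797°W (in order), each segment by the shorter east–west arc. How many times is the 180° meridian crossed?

Leg 1: -146.068° → +0.228°, shortest Δλ = 146.296° (east) — does not cross 180°.
Leg 2: +0.228° → +30.228°, shortest Δλ = 30.0° (east) — does not cross 180°.
Leg 3: +30.228° → -169.335°, shortest Δλ = 160.437° (east) — crosses 180°.
Leg 4: -169.335° → +128.991°, shortest Δλ = -61.674° (west) — crosses 180°.
Leg 5: +128.991° → -99.797°, shortest Δλ = 131.212° (east) — crosses 180°.
Total crossings: 3.

3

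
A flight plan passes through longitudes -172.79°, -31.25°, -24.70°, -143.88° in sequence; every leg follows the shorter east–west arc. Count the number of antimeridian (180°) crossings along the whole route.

0

Leg 1: -172.79° → -31.25°, shortest Δλ = 141.54° (east) — does not cross 180°.
Leg 2: -31.25° → -24.70°, shortest Δλ = 6.55° (east) — does not cross 180°.
Leg 3: -24.70° → -143.88°, shortest Δλ = -119.18° (west) — does not cross 180°.
Total crossings: 0.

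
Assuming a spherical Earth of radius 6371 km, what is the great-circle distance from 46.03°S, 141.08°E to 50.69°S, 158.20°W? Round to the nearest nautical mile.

2370 nmi

Δλ = -158.20 − 141.08 = -299.28°; wrapped into (−180°, 180°]: 60.72°.
Δφ = -50.69 − -46.03 = -4.66°.
a = sin²(Δφ/2) + cos φ₁ · cos φ₂ · sin²(Δλ/2) = 0.114014.
c = 2·atan2(√a, √(1−a)) = 0.68886 rad → d = 6371·c ≈ 4388.73 km ≈ 2369.72 nmi.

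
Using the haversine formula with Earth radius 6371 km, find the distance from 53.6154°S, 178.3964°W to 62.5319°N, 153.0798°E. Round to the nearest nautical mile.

7102 nmi

Δλ = 153.0798 − -178.3964 = 331.4762°; wrapped into (−180°, 180°]: -28.5238°.
Δφ = 62.5319 − -53.6154 = 116.1473°.
a = sin²(Δφ/2) + cos φ₁ · cos φ₂ · sin²(Δλ/2) = 0.736946.
c = 2·atan2(√a, √(1−a)) = 2.06450 rad → d = 6371·c ≈ 13152.94 km ≈ 7102.02 nmi.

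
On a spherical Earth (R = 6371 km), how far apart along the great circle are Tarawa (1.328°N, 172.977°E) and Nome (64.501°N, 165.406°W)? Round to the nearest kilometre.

7239 km

Δλ = -165.406 − 172.977 = -338.383°; wrapped into (−180°, 180°]: 21.617°.
Δφ = 64.501 − 1.328 = 63.173°.
a = sin²(Δφ/2) + cos φ₁ · cos φ₂ · sin²(Δλ/2) = 0.289486.
c = 2·atan2(√a, √(1−a)) = 1.13622 rad → d = 6371·c ≈ 7238.84 km.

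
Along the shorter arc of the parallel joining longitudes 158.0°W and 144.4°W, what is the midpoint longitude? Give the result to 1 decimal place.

Signed shortest Δλ from -158.0° to -144.4° is +13.6°.
Midpoint longitude = -158.0° + (+13.6°)/2 = -158.0° + 6.8° = -151.2°.

151.2°W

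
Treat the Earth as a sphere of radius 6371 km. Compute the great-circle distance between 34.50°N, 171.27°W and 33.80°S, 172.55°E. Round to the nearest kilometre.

Δλ = 172.55 − -171.27 = 343.82°; wrapped into (−180°, 180°]: -16.18°.
Δφ = -33.80 − 34.50 = -68.30°.
a = sin²(Δφ/2) + cos φ₁ · cos φ₂ · sin²(Δλ/2) = 0.328689.
c = 2·atan2(√a, √(1−a)) = 1.22109 rad → d = 6371·c ≈ 7779.57 km.

7780 km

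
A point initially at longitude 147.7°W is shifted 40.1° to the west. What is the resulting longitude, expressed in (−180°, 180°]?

172.2°E

Start at -147.7°; shift −40.1° → -187.8°.
-187.8° lies outside (−180°, 180°]; add 360° → +172.2°.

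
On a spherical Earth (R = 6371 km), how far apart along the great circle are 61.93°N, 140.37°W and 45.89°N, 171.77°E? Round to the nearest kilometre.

3495 km

Δλ = 171.77 − -140.37 = 312.14°; wrapped into (−180°, 180°]: -47.86°.
Δφ = 45.89 − 61.93 = -16.04°.
a = sin²(Δφ/2) + cos φ₁ · cos φ₂ · sin²(Δλ/2) = 0.073352.
c = 2·atan2(√a, √(1−a)) = 0.54852 rad → d = 6371·c ≈ 3494.63 km.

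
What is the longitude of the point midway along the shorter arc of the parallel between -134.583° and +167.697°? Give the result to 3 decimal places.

Signed shortest Δλ from -134.583° to +167.697° is -57.720°.
Midpoint longitude = -134.583° + (-57.720°)/2 = -134.583° − 28.860° = -163.443°.
(The naïve average (-134.583 + +167.697)/2 = 16.557° is on the wrong side of the globe.)

-163.443°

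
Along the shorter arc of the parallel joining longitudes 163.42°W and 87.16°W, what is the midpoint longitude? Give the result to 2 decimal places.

125.29°W

Signed shortest Δλ from -163.42° to -87.16° is +76.26°.
Midpoint longitude = -163.42° + (+76.26°)/2 = -163.42° + 38.13° = -125.29°.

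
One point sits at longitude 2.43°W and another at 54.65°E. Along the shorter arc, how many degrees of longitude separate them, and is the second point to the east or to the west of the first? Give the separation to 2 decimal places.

Raw difference: 54.65 − -2.43 = 57.08°.
Normalise into (−180°, 180°]: 57.08° stays 57.08°.
Positive ⇒ the second point lies to the east; separation 57.08°.

57.08° east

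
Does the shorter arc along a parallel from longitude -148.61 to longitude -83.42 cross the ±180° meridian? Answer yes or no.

Signed shortest Δλ = ((-83.42 − -148.61 + 180) mod 360) − 180 = 65.19°.
Going east by 65.19° from -148.61° reaches -83.42° without touching 180°.

No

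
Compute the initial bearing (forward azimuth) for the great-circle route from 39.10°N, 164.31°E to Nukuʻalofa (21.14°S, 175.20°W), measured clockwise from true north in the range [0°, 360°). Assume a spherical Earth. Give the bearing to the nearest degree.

159°

Δλ = -175.20 − 164.31 = -339.51°; wrapped into (−180°, 180°]: 20.49°.
θ = atan2( sin Δλ · cos φ₂ , cos φ₁ · sin φ₂ − sin φ₁ · cos φ₂ · cos Δλ )
  = atan2(0.32649, -0.83090) = 158.549° → normalised to [0°, 360°): 158.549°.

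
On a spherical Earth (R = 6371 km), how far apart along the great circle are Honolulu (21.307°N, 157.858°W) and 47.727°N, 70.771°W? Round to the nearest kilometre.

Δλ = -70.771 − -157.858 = 87.087°.
Δφ = 47.727 − 21.307 = 26.420°.
a = sin²(Δφ/2) + cos φ₁ · cos φ₂ · sin²(Δλ/2) = 0.349640.
c = 2·atan2(√a, √(1−a)) = 1.26535 rad → d = 6371·c ≈ 8061.54 km.

8062 km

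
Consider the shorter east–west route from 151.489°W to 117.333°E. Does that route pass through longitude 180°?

Naïve |117.333 − -151.489| = 268.822° > 180°, so the shorter arc goes the other way round — across 180°.
Signed shortest Δλ = ((117.333 − -151.489 + 180) mod 360) − 180 = -91.178°.
Going west by 91.178° from -151.489° passes through 180° before reaching +117.333°.

Yes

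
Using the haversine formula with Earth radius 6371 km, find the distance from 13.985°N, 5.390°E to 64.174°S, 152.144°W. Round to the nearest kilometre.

14173 km

Δλ = -152.144 − 5.390 = -157.534°.
Δφ = -64.174 − 13.985 = -78.159°.
a = sin²(Δφ/2) + cos φ₁ · cos φ₂ · sin²(Δλ/2) = 0.804087.
c = 2·atan2(√a, √(1−a)) = 2.22456 rad → d = 6371·c ≈ 14172.64 km.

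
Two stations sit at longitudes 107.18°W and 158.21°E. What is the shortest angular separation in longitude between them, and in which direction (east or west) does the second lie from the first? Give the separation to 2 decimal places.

94.61° west

Raw difference: 158.21 − -107.18 = 265.39°.
Normalise into (−180°, 180°]: 265.39° − 360° = -94.61°.
Negative ⇒ the second point lies to the west; separation 94.61°.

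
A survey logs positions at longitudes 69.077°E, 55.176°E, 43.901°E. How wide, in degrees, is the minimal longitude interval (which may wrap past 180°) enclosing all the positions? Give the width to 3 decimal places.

25.176°

Sort the longitudes: +43.901°, +55.176°, +69.077°.
Eastward gaps between consecutive values (wrapping around): 11.275°, 13.901°, 334.824°.
Largest gap = 334.824° ⇒ minimal covering band is its complement: 360° − 334.824° = 25.176°.
Band runs from +43.901° eastward to +69.077°.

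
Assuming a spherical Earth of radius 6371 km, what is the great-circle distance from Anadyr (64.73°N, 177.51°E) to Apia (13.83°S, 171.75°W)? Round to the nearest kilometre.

8783 km

Δλ = -171.75 − 177.51 = -349.26°; wrapped into (−180°, 180°]: 10.74°.
Δφ = -13.83 − 64.73 = -78.56°.
a = sin²(Δφ/2) + cos φ₁ · cos φ₂ · sin²(Δλ/2) = 0.404460.
c = 2·atan2(√a, √(1−a)) = 1.37853 rad → d = 6371·c ≈ 8782.64 km.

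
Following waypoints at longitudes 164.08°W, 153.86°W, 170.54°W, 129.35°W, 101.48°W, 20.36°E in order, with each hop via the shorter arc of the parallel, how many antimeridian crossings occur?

Leg 1: -164.08° → -153.86°, shortest Δλ = 10.22° (east) — does not cross 180°.
Leg 2: -153.86° → -170.54°, shortest Δλ = -16.68° (west) — does not cross 180°.
Leg 3: -170.54° → -129.35°, shortest Δλ = 41.19° (east) — does not cross 180°.
Leg 4: -129.35° → -101.48°, shortest Δλ = 27.87° (east) — does not cross 180°.
Leg 5: -101.48° → +20.36°, shortest Δλ = 121.84° (east) — does not cross 180°.
Total crossings: 0.

0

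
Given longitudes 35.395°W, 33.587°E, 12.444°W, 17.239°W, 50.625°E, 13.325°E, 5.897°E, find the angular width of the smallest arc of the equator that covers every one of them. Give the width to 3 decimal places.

86.020°

Sort the longitudes: -35.395°, -17.239°, -12.444°, +5.897°, +13.325°, +33.587°, +50.625°.
Eastward gaps between consecutive values (wrapping around): 18.156°, 4.795°, 18.341°, 7.428°, 20.262°, 17.038°, 273.980°.
Largest gap = 273.980° ⇒ minimal covering band is its complement: 360° − 273.980° = 86.020°.
Band runs from -35.395° eastward to +50.625°.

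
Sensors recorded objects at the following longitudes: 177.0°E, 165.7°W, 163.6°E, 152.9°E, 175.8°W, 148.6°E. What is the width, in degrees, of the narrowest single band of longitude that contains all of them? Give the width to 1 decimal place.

45.7°

Sort the longitudes: -175.8°, -165.7°, +148.6°, +152.9°, +163.6°, +177.0°.
Eastward gaps between consecutive values (wrapping around): 10.1°, 314.3°, 4.3°, 10.7°, 13.4°, 7.2°.
Largest gap = 314.3° ⇒ minimal covering band is its complement: 360° − 314.3° = 45.7°.
Band runs from +148.6° eastward to -165.7°, crossing the antimeridian.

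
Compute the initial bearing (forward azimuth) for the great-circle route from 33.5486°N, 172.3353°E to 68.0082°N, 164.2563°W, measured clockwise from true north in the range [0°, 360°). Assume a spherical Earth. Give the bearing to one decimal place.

14.3°

Δλ = -164.2563 − 172.3353 = -336.5916°; wrapped into (−180°, 180°]: 23.4084°.
θ = atan2( sin Δλ · cos φ₂ , cos φ₁ · sin φ₂ − sin φ₁ · cos φ₂ · cos Δλ )
  = atan2(0.14877, 0.58286) = 14.319° → normalised to [0°, 360°): 14.319°.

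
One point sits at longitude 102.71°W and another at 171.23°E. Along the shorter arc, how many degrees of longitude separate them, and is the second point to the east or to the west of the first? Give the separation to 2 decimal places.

Raw difference: 171.23 − -102.71 = 273.94°.
Normalise into (−180°, 180°]: 273.94° − 360° = -86.06°.
Negative ⇒ the second point lies to the west; separation 86.06°.

86.06° west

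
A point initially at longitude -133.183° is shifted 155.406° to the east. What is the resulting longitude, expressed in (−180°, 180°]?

Start at -133.183°; shift +155.406° → +22.223°.
+22.223° already lies in (−180°, 180°].

+22.223°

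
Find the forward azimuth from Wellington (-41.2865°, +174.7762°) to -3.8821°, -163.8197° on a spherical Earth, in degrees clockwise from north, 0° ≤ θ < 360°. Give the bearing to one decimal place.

32.9°

Δλ = -163.8197 − 174.7762 = -338.5959°; wrapped into (−180°, 180°]: 21.4041°.
θ = atan2( sin Δλ · cos φ₂ , cos φ₁ · sin φ₂ − sin φ₁ · cos φ₂ · cos Δλ )
  = atan2(0.36411, 0.56203) = 32.937° → normalised to [0°, 360°): 32.937°.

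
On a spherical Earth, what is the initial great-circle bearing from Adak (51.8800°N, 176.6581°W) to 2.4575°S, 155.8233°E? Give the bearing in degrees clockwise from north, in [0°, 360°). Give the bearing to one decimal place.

Δλ = 155.8233 − -176.6581 = 332.4814°; wrapped into (−180°, 180°]: -27.5186°.
θ = atan2( sin Δλ · cos φ₂ , cos φ₁ · sin φ₂ − sin φ₁ · cos φ₂ · cos Δλ )
  = atan2(-0.46161, -0.72354) = -147.462° → normalised to [0°, 360°): 212.538°.

212.5°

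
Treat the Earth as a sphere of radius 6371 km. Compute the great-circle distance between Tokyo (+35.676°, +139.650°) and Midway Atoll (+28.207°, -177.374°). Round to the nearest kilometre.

Δλ = -177.374 − 139.650 = -317.024°; wrapped into (−180°, 180°]: 42.976°.
Δφ = 28.207 − 35.676 = -7.469°.
a = sin²(Δφ/2) + cos φ₁ · cos φ₂ · sin²(Δλ/2) = 0.100297.
c = 2·atan2(√a, √(1−a)) = 0.64449 rad → d = 6371·c ≈ 4106.04 km.

4106 km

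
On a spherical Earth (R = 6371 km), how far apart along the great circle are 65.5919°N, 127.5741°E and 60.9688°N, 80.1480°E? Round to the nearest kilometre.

2365 km

Δλ = 80.1480 − 127.5741 = -47.4261°.
Δφ = 60.9688 − 65.5919 = -4.6231°.
a = sin²(Δφ/2) + cos φ₁ · cos φ₂ · sin²(Δλ/2) = 0.034059.
c = 2·atan2(√a, √(1−a)) = 0.37123 rad → d = 6371·c ≈ 2365.12 km.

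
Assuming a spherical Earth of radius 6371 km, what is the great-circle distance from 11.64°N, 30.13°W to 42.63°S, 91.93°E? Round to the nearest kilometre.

13485 km

Δλ = 91.93 − -30.13 = 122.06°.
Δφ = -42.63 − 11.64 = -54.27°.
a = sin²(Δφ/2) + cos φ₁ · cos φ₂ · sin²(Δλ/2) = 0.759576.
c = 2·atan2(√a, √(1−a)) = 2.11665 rad → d = 6371·c ≈ 13485.20 km.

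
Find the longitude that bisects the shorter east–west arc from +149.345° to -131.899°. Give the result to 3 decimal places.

-171.277°

Signed shortest Δλ from +149.345° to -131.899° is +78.756°.
Midpoint longitude = +149.345° + (+78.756°)/2 = +149.345° + 39.378° = +188.723°.
Normalise into (−180°, 180°]: -171.277°.
(The naïve average (+149.345 + -131.899)/2 = 8.723° is on the wrong side of the globe.)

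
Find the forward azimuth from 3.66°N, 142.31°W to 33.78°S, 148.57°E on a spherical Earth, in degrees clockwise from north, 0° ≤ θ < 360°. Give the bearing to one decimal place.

Δλ = 148.57 − -142.31 = 290.88°; wrapped into (−180°, 180°]: -69.12°.
θ = atan2( sin Δλ · cos φ₂ , cos φ₁ · sin φ₂ − sin φ₁ · cos φ₂ · cos Δλ )
  = atan2(-0.77659, -0.57378) = -126.459° → normalised to [0°, 360°): 233.541°.

233.5°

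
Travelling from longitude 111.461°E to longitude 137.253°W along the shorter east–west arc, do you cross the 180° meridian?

Naïve |-137.253 − 111.461| = 248.714° > 180°, so the shorter arc goes the other way round — across 180°.
Signed shortest Δλ = ((-137.253 − 111.461 + 180) mod 360) − 180 = 111.286°.
Going east by 111.286° from +111.461° passes through 180° before reaching -137.253°.

Yes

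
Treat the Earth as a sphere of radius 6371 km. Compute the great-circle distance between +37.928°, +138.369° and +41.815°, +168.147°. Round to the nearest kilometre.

2565 km

Δλ = 168.147 − 138.369 = 29.778°.
Δφ = 41.815 − 37.928 = 3.887°.
a = sin²(Δφ/2) + cos φ₁ · cos φ₂ · sin²(Δλ/2) = 0.039963.
c = 2·atan2(√a, √(1−a)) = 0.40253 rad → d = 6371·c ≈ 2564.51 km.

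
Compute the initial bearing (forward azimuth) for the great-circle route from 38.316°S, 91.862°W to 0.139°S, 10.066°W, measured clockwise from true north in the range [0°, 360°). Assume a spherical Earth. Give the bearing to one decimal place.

85.0°

Δλ = -10.066 − -91.862 = 81.796°.
θ = atan2( sin Δλ · cos φ₂ , cos φ₁ · sin φ₂ − sin φ₁ · cos φ₂ · cos Δλ )
  = atan2(0.98976, 0.08657) = 85.001° → normalised to [0°, 360°): 85.001°.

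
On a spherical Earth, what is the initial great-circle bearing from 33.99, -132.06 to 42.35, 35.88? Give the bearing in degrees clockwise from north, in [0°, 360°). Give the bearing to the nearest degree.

9°

Δλ = 35.88 − -132.06 = 167.94°.
θ = atan2( sin Δλ · cos φ₂ , cos φ₁ · sin φ₂ − sin φ₁ · cos φ₂ · cos Δλ )
  = atan2(0.15441, 0.96260) = 9.113° → normalised to [0°, 360°): 9.113°.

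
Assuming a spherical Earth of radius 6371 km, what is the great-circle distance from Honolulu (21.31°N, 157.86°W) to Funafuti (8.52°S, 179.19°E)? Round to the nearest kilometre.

Δλ = 179.19 − -157.86 = 337.05°; wrapped into (−180°, 180°]: -22.95°.
Δφ = -8.52 − 21.31 = -29.83°.
a = sin²(Δφ/2) + cos φ₁ · cos φ₂ · sin²(Δλ/2) = 0.102712.
c = 2·atan2(√a, √(1−a)) = 0.65249 rad → d = 6371·c ≈ 4156.99 km.

4157 km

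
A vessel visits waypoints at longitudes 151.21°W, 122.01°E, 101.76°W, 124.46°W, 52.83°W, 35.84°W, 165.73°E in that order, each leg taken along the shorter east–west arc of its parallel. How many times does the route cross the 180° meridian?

3

Leg 1: -151.21° → +122.01°, shortest Δλ = -86.78° (west) — crosses 180°.
Leg 2: +122.01° → -101.76°, shortest Δλ = 136.23° (east) — crosses 180°.
Leg 3: -101.76° → -124.46°, shortest Δλ = -22.7° (west) — does not cross 180°.
Leg 4: -124.46° → -52.83°, shortest Δλ = 71.63° (east) — does not cross 180°.
Leg 5: -52.83° → -35.84°, shortest Δλ = 16.99° (east) — does not cross 180°.
Leg 6: -35.84° → +165.73°, shortest Δλ = -158.43° (west) — crosses 180°.
Total crossings: 3.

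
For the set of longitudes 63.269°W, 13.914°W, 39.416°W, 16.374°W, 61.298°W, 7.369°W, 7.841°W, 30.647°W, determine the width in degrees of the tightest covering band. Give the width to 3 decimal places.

Sort the longitudes: -63.269°, -61.298°, -39.416°, -30.647°, -16.374°, -13.914°, -7.841°, -7.369°.
Eastward gaps between consecutive values (wrapping around): 1.971°, 21.882°, 8.769°, 14.273°, 2.460°, 6.073°, 0.472°, 304.100°.
Largest gap = 304.100° ⇒ minimal covering band is its complement: 360° − 304.100° = 55.900°.
Band runs from -63.269° eastward to -7.369°.

55.900°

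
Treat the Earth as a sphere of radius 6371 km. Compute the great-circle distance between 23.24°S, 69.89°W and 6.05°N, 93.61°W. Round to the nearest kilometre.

4153 km

Δλ = -93.61 − -69.89 = -23.72°.
Δφ = 6.05 − -23.24 = 29.29°.
a = sin²(Δφ/2) + cos φ₁ · cos φ₂ · sin²(Δλ/2) = 0.102518.
c = 2·atan2(√a, √(1−a)) = 0.65185 rad → d = 6371·c ≈ 4152.93 km.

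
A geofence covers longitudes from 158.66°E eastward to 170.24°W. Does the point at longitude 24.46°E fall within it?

Band width going east from +158.66° to -170.24°: ((-170.24 − 158.66) mod 360) = 31.10°.
Offset of +24.46° east of the west edge: ((24.46 − 158.66) mod 360) = 225.80°.
225.80° > 31.10° ⇒ outside.

No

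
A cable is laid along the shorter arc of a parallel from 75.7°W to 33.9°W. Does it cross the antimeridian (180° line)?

Signed shortest Δλ = ((-33.9 − -75.7 + 180) mod 360) − 180 = 41.8°.
Going east by 41.8° from -75.7° reaches -33.9° without touching 180°.

No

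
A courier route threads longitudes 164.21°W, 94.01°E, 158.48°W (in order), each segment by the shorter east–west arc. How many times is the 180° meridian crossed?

Leg 1: -164.21° → +94.01°, shortest Δλ = -101.78° (west) — crosses 180°.
Leg 2: +94.01° → -158.48°, shortest Δλ = 107.51° (east) — crosses 180°.
Total crossings: 2.

2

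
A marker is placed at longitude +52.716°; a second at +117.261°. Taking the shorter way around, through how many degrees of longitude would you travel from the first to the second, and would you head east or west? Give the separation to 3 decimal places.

Raw difference: 117.261 − 52.716 = 64.545°.
Normalise into (−180°, 180°]: 64.545° stays 64.545°.
Positive ⇒ the second point lies to the east; separation 64.545°.

64.545° east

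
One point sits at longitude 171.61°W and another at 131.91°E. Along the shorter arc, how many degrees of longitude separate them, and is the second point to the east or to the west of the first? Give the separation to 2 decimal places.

56.48° west

Raw difference: 131.91 − -171.61 = 303.52°.
Normalise into (−180°, 180°]: 303.52° − 360° = -56.48°.
Negative ⇒ the second point lies to the west; separation 56.48°.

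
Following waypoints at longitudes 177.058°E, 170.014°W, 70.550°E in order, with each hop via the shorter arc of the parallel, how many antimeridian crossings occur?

Leg 1: +177.058° → -170.014°, shortest Δλ = 12.928° (east) — crosses 180°.
Leg 2: -170.014° → +70.550°, shortest Δλ = -119.436° (west) — crosses 180°.
Total crossings: 2.

2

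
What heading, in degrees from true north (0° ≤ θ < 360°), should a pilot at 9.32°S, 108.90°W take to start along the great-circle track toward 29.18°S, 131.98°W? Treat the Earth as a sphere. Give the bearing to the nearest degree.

Δλ = -131.98 − -108.90 = -23.08°.
θ = atan2( sin Δλ · cos φ₂ , cos φ₁ · sin φ₂ − sin φ₁ · cos φ₂ · cos Δλ )
  = atan2(-0.34227, -0.35104) = -135.725° → normalised to [0°, 360°): 224.275°.

224°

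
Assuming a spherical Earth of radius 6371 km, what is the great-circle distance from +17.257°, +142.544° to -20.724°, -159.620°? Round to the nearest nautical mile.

4098 nmi

Δλ = -159.620 − 142.544 = -302.164°; wrapped into (−180°, 180°]: 57.836°.
Δφ = -20.724 − 17.257 = -37.981°.
a = sin²(Δφ/2) + cos φ₁ · cos φ₂ · sin²(Δλ/2) = 0.314746.
c = 2·atan2(√a, √(1−a)) = 1.19124 rad → d = 6371·c ≈ 7589.39 km ≈ 4097.94 nmi.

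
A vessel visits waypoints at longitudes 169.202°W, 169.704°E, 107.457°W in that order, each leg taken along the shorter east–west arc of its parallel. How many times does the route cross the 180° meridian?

Leg 1: -169.202° → +169.704°, shortest Δλ = -21.094° (west) — crosses 180°.
Leg 2: +169.704° → -107.457°, shortest Δλ = 82.839° (east) — crosses 180°.
Total crossings: 2.

2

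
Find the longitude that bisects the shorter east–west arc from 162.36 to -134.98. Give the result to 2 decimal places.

Signed shortest Δλ from +162.36° to -134.98° is +62.66°.
Midpoint longitude = +162.36° + (+62.66°)/2 = +162.36° + 31.33° = +193.69°.
Normalise into (−180°, 180°]: -166.31°.
(The naïve average (+162.36 + -134.98)/2 = 13.69° is on the wrong side of the globe.)

-166.31°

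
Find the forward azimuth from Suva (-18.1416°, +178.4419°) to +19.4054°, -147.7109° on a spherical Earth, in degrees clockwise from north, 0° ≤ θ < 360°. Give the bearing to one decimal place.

Δλ = -147.7109 − 178.4419 = -326.1528°; wrapped into (−180°, 180°]: 33.8472°.
θ = atan2( sin Δλ · cos φ₂ , cos φ₁ · sin φ₂ − sin φ₁ · cos φ₂ · cos Δλ )
  = atan2(0.52534, 0.55964) = 43.189° → normalised to [0°, 360°): 43.189°.

43.2°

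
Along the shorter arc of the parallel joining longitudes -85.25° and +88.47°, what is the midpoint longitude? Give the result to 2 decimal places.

+1.61°

Signed shortest Δλ from -85.25° to +88.47° is +173.72°.
Midpoint longitude = -85.25° + (+173.72°)/2 = -85.25° + 86.86° = +1.61°.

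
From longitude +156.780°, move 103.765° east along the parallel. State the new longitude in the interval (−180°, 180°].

-99.455°

Start at +156.780°; shift +103.765° → +260.545°.
+260.545° lies outside (−180°, 180°]; subtract 360° → -99.455°.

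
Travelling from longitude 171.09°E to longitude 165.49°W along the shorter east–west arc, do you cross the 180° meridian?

Yes

Naïve |-165.49 − 171.09| = 336.58° > 180°, so the shorter arc goes the other way round — across 180°.
Signed shortest Δλ = ((-165.49 − 171.09 + 180) mod 360) − 180 = 23.42°.
Going east by 23.42° from +171.09° passes through 180° before reaching -165.49°.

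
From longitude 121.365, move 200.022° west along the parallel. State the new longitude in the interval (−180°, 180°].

-78.657°

Start at +121.365°; shift −200.022° → -78.657°.
-78.657° already lies in (−180°, 180°].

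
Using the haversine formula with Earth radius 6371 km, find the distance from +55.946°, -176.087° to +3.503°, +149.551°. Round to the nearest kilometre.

6583 km

Δλ = 149.551 − -176.087 = 325.638°; wrapped into (−180°, 180°]: -34.362°.
Δφ = 3.503 − 55.946 = -52.443°.
a = sin²(Δφ/2) + cos φ₁ · cos φ₂ · sin²(Δλ/2) = 0.243995.
c = 2·atan2(√a, √(1−a)) = 1.03327 rad → d = 6371·c ≈ 6582.98 km.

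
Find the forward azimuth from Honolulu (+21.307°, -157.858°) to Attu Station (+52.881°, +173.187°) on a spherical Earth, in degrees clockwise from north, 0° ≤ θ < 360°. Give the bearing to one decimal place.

332.1°

Δλ = 173.187 − -157.858 = 331.045°; wrapped into (−180°, 180°]: -28.955°.
θ = atan2( sin Δλ · cos φ₂ , cos φ₁ · sin φ₂ − sin φ₁ · cos φ₂ · cos Δλ )
  = atan2(-0.29215, 0.55101) = -27.933° → normalised to [0°, 360°): 332.067°.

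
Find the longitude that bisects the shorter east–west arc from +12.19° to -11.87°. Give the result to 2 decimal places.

+0.16°

Signed shortest Δλ from +12.19° to -11.87° is -24.06°.
Midpoint longitude = +12.19° + (-24.06°)/2 = +12.19° − 12.03° = +0.16°.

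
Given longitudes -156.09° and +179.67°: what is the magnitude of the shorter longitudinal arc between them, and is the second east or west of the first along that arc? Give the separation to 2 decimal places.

24.24° west

Raw difference: 179.67 − -156.09 = 335.76°.
Normalise into (−180°, 180°]: 335.76° − 360° = -24.24°.
Negative ⇒ the second point lies to the west; separation 24.24°.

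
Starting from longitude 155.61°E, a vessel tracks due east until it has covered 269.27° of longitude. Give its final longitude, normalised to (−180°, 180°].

64.88°E

Start at +155.61°; shift +269.27° → +424.88°.
+424.88° lies outside (−180°, 180°]; subtract 360° → +64.88°.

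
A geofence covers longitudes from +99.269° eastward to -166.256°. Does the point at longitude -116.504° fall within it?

Band width going east from +99.269° to -166.256°: ((-166.256 − 99.269) mod 360) = 94.475°.
Offset of -116.504° east of the west edge: ((-116.504 − 99.269) mod 360) = 144.227°.
144.227° > 94.475° ⇒ outside.

No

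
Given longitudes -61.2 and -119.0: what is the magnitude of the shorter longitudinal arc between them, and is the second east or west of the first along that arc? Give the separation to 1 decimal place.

57.8° west

Raw difference: -119.0 − -61.2 = -57.8°.
Normalise into (−180°, 180°]: -57.8° stays -57.8°.
Negative ⇒ the second point lies to the west; separation 57.8°.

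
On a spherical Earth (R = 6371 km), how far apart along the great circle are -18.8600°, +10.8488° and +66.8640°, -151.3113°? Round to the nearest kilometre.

14526 km

Δλ = -151.3113 − 10.8488 = -162.1601°.
Δφ = 66.8640 − -18.8600 = 85.7240°.
a = sin²(Δφ/2) + cos φ₁ · cos φ₂ · sin²(Δλ/2) = 0.825600.
c = 2·atan2(√a, √(1−a)) = 2.27996 rad → d = 6371·c ≈ 14525.63 km.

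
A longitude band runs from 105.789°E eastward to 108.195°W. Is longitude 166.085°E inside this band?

Band width going east from +105.789° to -108.195°: ((-108.195 − 105.789) mod 360) = 146.016°.
Offset of +166.085° east of the west edge: ((166.085 − 105.789) mod 360) = 60.296°.
60.296° ≤ 146.016° ⇒ inside.

Yes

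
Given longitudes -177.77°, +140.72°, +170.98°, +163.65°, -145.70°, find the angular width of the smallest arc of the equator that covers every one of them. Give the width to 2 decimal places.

73.58°

Sort the longitudes: -177.77°, -145.70°, +140.72°, +163.65°, +170.98°.
Eastward gaps between consecutive values (wrapping around): 32.07°, 286.42°, 22.93°, 7.33°, 11.25°.
Largest gap = 286.42° ⇒ minimal covering band is its complement: 360° − 286.42° = 73.58°.
Band runs from +140.72° eastward to -145.70°, crossing the antimeridian.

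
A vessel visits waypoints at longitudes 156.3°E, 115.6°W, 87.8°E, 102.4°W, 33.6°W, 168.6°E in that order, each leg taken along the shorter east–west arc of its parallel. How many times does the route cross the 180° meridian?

4

Leg 1: +156.3° → -115.6°, shortest Δλ = 88.1° (east) — crosses 180°.
Leg 2: -115.6° → +87.8°, shortest Δλ = -156.6° (west) — crosses 180°.
Leg 3: +87.8° → -102.4°, shortest Δλ = 169.8° (east) — crosses 180°.
Leg 4: -102.4° → -33.6°, shortest Δλ = 68.8° (east) — does not cross 180°.
Leg 5: -33.6° → +168.6°, shortest Δλ = -157.8° (west) — crosses 180°.
Total crossings: 4.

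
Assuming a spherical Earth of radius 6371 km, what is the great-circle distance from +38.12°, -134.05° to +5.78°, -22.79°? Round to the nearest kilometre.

11431 km

Δλ = -22.79 − -134.05 = 111.26°.
Δφ = 5.78 − 38.12 = -32.34°.
a = sin²(Δφ/2) + cos φ₁ · cos φ₂ · sin²(Δλ/2) = 0.610823.
c = 2·atan2(√a, √(1−a)) = 1.79430 rad → d = 6371·c ≈ 11431.48 km.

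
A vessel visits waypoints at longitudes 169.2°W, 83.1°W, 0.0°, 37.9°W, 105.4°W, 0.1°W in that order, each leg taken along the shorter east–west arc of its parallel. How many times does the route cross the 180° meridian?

Leg 1: -169.2° → -83.1°, shortest Δλ = 86.1° (east) — does not cross 180°.
Leg 2: -83.1° → +0.0°, shortest Δλ = 83.1° (east) — does not cross 180°.
Leg 3: +0.0° → -37.9°, shortest Δλ = -37.9° (west) — does not cross 180°.
Leg 4: -37.9° → -105.4°, shortest Δλ = -67.5° (west) — does not cross 180°.
Leg 5: -105.4° → -0.1°, shortest Δλ = 105.3° (east) — does not cross 180°.
Total crossings: 0.

0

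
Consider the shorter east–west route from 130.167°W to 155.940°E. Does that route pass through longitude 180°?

Naïve |155.940 − -130.167| = 286.107° > 180°, so the shorter arc goes the other way round — across 180°.
Signed shortest Δλ = ((155.940 − -130.167 + 180) mod 360) − 180 = -73.893°.
Going west by 73.893° from -130.167° passes through 180° before reaching +155.940°.

Yes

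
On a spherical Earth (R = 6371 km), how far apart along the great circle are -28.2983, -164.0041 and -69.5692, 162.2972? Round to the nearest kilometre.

5068 km

Δλ = 162.2972 − -164.0041 = 326.3013°; wrapped into (−180°, 180°]: -33.6987°.
Δφ = -69.5692 − -28.2983 = -41.2709°.
a = sin²(Δφ/2) + cos φ₁ · cos φ₂ · sin²(Δλ/2) = 0.150024.
c = 2·atan2(√a, √(1−a)) = 0.79546 rad → d = 6371·c ≈ 5067.91 km.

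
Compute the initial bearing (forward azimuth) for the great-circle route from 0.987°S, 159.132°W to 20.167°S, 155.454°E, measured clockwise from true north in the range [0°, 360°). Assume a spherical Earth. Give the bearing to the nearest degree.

243°

Δλ = 155.454 − -159.132 = 314.586°; wrapped into (−180°, 180°]: -45.414°.
θ = atan2( sin Δλ · cos φ₂ , cos φ₁ · sin φ₂ − sin φ₁ · cos φ₂ · cos Δλ )
  = atan2(-0.66853, -0.33336) = -116.503° → normalised to [0°, 360°): 243.497°.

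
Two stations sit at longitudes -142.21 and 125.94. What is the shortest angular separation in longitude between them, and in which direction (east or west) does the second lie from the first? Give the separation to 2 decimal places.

Raw difference: 125.94 − -142.21 = 268.15°.
Normalise into (−180°, 180°]: 268.15° − 360° = -91.85°.
Negative ⇒ the second point lies to the west; separation 91.85°.

91.85° west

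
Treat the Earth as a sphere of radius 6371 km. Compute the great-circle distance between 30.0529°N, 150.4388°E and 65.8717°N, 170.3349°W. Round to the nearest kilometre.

Δλ = -170.3349 − 150.4388 = -320.7737°; wrapped into (−180°, 180°]: 39.2263°.
Δφ = 65.8717 − 30.0529 = 35.8188°.
a = sin²(Δφ/2) + cos φ₁ · cos φ₂ · sin²(Δλ/2) = 0.134431.
c = 2·atan2(√a, √(1−a)) = 0.75081 rad → d = 6371·c ≈ 4783.39 km.

4783 km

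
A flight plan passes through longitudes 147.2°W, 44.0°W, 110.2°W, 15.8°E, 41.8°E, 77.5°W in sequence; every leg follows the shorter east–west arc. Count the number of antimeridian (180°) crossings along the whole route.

0

Leg 1: -147.2° → -44.0°, shortest Δλ = 103.2° (east) — does not cross 180°.
Leg 2: -44.0° → -110.2°, shortest Δλ = -66.2° (west) — does not cross 180°.
Leg 3: -110.2° → +15.8°, shortest Δλ = 126.0° (east) — does not cross 180°.
Leg 4: +15.8° → +41.8°, shortest Δλ = 26.0° (east) — does not cross 180°.
Leg 5: +41.8° → -77.5°, shortest Δλ = -119.3° (west) — does not cross 180°.
Total crossings: 0.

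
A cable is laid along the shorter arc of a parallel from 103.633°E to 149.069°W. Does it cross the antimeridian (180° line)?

Yes

Naïve |-149.069 − 103.633| = 252.702° > 180°, so the shorter arc goes the other way round — across 180°.
Signed shortest Δλ = ((-149.069 − 103.633 + 180) mod 360) − 180 = 107.298°.
Going east by 107.298° from +103.633° passes through 180° before reaching -149.069°.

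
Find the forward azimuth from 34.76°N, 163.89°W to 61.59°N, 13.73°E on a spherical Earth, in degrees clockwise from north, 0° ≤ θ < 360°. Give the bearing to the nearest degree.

Δλ = 13.73 − -163.89 = 177.62°.
θ = atan2( sin Δλ · cos φ₂ , cos φ₁ · sin φ₂ − sin φ₁ · cos φ₂ · cos Δλ )
  = atan2(0.01976, 0.99363) = 1.139° → normalised to [0°, 360°): 1.139°.

1°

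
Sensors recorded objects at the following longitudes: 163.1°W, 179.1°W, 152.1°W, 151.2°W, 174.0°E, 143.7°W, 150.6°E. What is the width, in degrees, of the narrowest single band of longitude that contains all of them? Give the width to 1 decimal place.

65.7°

Sort the longitudes: -179.1°, -163.1°, -152.1°, -151.2°, -143.7°, +150.6°, +174.0°.
Eastward gaps between consecutive values (wrapping around): 16.0°, 11.0°, 0.9°, 7.5°, 294.3°, 23.4°, 6.9°.
Largest gap = 294.3° ⇒ minimal covering band is its complement: 360° − 294.3° = 65.7°.
Band runs from +150.6° eastward to -143.7°, crossing the antimeridian.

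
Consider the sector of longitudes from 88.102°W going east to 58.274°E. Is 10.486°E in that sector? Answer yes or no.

Band width going east from -88.102° to +58.274°: ((58.274 − -88.102) mod 360) = 146.376°.
Offset of +10.486° east of the west edge: ((10.486 − -88.102) mod 360) = 98.588°.
98.588° ≤ 146.376° ⇒ inside.

Yes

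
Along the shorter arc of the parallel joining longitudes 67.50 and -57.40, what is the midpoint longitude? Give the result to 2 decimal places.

Signed shortest Δλ from +67.50° to -57.40° is -124.90°.
Midpoint longitude = +67.50° + (-124.90°)/2 = +67.50° − 62.45° = +5.05°.

+5.05°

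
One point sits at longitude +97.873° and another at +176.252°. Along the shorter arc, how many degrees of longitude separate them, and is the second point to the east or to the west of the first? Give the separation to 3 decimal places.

78.379° east

Raw difference: 176.252 − 97.873 = 78.379°.
Normalise into (−180°, 180°]: 78.379° stays 78.379°.
Positive ⇒ the second point lies to the east; separation 78.379°.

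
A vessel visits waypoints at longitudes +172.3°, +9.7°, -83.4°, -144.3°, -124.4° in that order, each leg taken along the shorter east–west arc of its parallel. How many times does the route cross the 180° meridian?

0

Leg 1: +172.3° → +9.7°, shortest Δλ = -162.6° (west) — does not cross 180°.
Leg 2: +9.7° → -83.4°, shortest Δλ = -93.1° (west) — does not cross 180°.
Leg 3: -83.4° → -144.3°, shortest Δλ = -60.9° (west) — does not cross 180°.
Leg 4: -144.3° → -124.4°, shortest Δλ = 19.9° (east) — does not cross 180°.
Total crossings: 0.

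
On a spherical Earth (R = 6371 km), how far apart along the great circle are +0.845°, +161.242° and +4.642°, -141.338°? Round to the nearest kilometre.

6390 km

Δλ = -141.338 − 161.242 = -302.580°; wrapped into (−180°, 180°]: 57.420°.
Δφ = 4.642 − 0.845 = 3.797°.
a = sin²(Δφ/2) + cos φ₁ · cos φ₂ · sin²(Δλ/2) = 0.231077.
c = 2·atan2(√a, √(1−a)) = 1.00292 rad → d = 6371·c ≈ 6389.58 km.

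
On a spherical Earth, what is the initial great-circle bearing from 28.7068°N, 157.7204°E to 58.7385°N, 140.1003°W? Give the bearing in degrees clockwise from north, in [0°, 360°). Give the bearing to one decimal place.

35.9°

Δλ = -140.1003 − 157.7204 = -297.8207°; wrapped into (−180°, 180°]: 62.1793°.
θ = atan2( sin Δλ · cos φ₂ , cos φ₁ · sin φ₂ − sin φ₁ · cos φ₂ · cos Δλ )
  = atan2(0.45896, 0.63341) = 35.927° → normalised to [0°, 360°): 35.927°.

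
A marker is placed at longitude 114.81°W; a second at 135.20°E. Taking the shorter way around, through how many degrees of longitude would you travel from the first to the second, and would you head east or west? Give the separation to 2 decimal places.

Raw difference: 135.20 − -114.81 = 250.01°.
Normalise into (−180°, 180°]: 250.01° − 360° = -109.99°.
Negative ⇒ the second point lies to the west; separation 109.99°.

109.99° west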